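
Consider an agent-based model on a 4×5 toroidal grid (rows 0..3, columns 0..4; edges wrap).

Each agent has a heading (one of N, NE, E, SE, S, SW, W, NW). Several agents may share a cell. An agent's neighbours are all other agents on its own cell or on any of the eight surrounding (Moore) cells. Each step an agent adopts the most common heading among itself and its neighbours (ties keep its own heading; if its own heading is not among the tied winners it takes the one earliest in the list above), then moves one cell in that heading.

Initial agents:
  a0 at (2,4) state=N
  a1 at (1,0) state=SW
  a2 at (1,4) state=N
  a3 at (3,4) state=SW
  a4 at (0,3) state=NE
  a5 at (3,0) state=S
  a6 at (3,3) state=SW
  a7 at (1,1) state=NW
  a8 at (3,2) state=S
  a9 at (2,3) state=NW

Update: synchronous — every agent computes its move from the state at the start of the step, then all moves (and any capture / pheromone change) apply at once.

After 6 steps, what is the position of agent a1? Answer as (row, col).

(1, 2)

t=1: a0@(3,3):SW a1@(0,0):N a2@(0,4):N a3@(0,3):SW a4@(1,2):SW a5@(0,0):S a6@(0,2):SW a7@(0,0):NW a8@(0,2):S a9@(1,3):N
t=2: a0@(0,2):SW a1@(3,0):N a2@(3,4):N a3@(1,2):SW a4@(2,1):SW a5@(3,0):N a6@(1,1):SW a7@(3,0):N a8@(1,1):SW a9@(2,2):SW
t=3: a0@(1,1):SW a1@(2,0):N a2@(2,4):N a3@(2,1):SW a4@(3,0):SW a5@(2,0):N a6@(2,0):SW a7@(2,0):N a8@(2,0):SW a9@(3,1):SW
t=4: a0@(2,0):SW a1@(3,4):SW a2@(1,4):N a3@(3,0):SW a4@(0,4):SW a5@(3,4):SW a6@(3,4):SW a7@(3,4):SW a8@(3,4):SW a9@(0,0):SW
t=5: a0@(3,4):SW a1@(0,3):SW a2@(2,3):SW a3@(0,4):SW a4@(1,3):SW a5@(0,3):SW a6@(0,3):SW a7@(0,3):SW a8@(0,3):SW a9@(1,4):SW
t=6: a0@(0,3):SW a1@(1,2):SW a2@(3,2):SW a3@(1,3):SW a4@(2,2):SW a5@(1,2):SW a6@(1,2):SW a7@(1,2):SW a8@(1,2):SW a9@(2,3):SW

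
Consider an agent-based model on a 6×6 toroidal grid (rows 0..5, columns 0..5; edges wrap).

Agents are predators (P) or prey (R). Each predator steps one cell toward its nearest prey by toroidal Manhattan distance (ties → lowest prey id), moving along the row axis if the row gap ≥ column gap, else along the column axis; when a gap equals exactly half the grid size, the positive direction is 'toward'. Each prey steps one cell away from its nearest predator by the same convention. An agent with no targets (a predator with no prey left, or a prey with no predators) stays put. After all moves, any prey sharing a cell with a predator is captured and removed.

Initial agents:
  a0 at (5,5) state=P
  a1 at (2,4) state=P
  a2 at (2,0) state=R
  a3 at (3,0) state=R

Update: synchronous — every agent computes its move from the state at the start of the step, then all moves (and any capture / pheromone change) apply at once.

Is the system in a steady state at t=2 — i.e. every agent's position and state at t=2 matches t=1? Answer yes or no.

no

t=1: a0@(4,5):P a1@(2,5):P a2@(2,1):R a3@(2,0):R
t=2: a0@(3,5):P a1@(2,0):P a2@(2,2):R a3@(2,1):R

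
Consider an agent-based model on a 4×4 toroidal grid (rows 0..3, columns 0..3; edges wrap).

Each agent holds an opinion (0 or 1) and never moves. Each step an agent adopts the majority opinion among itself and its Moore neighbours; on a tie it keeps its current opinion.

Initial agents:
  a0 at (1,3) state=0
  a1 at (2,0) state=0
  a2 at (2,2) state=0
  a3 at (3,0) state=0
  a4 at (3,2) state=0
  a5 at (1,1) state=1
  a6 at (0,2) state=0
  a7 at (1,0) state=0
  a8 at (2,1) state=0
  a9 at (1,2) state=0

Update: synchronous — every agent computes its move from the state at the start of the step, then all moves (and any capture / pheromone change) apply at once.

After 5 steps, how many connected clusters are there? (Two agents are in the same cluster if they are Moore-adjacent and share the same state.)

t=1: a0@(1,3):0 a1@(2,0):0 a2@(2,2):0 a3@(3,0):0 a4@(3,2):0 a5@(1,1):0 a6@(0,2):0 a7@(1,0):0 a8@(2,1):0 a9@(1,2):0
t=2: (unchanged — steady state)

1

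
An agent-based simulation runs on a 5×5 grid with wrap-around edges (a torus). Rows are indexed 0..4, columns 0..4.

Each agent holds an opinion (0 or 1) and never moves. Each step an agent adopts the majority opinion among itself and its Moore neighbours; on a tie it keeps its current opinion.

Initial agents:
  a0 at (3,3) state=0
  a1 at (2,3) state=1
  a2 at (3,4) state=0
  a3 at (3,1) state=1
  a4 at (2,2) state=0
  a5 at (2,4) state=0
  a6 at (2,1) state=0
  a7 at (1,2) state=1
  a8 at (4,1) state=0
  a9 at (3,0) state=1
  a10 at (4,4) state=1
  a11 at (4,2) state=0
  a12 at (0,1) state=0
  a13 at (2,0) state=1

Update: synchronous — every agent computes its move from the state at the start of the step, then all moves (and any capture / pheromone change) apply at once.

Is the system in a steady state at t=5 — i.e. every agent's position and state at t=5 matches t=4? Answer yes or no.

yes

t=1: a0@(3,3):0 a1@(2,3):0 a2@(3,4):1 a3@(3,1):0 a4@(2,2):0 a5@(2,4):0 a6@(2,1):1 a7@(1,2):0 a8@(4,1):0 a9@(3,0):1 a10@(4,4):1 a11@(4,2):0 a12@(0,1):0 a13@(2,0):1
t=2: (unchanged — steady state)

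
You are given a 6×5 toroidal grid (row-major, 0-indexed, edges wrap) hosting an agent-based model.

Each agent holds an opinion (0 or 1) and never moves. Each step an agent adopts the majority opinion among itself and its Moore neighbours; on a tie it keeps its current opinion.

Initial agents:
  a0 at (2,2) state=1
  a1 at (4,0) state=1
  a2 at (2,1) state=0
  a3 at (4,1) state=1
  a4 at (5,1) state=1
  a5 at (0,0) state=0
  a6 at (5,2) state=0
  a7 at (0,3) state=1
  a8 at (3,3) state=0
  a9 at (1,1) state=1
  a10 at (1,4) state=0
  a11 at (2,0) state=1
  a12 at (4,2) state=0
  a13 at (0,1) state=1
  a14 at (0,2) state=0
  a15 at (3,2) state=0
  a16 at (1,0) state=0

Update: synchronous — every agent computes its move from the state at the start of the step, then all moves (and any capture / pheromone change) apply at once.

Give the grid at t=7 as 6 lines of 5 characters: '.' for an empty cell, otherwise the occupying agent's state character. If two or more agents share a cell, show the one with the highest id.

t=1: a0@(2,2):0 a1@(4,0):1 a2@(2,1):0 a3@(4,1):1 a4@(5,1):1 a5@(0,0):0 a6@(5,2):1 a7@(0,3):0 a8@(3,3):0 a9@(1,1):1 a10@(1,4):0 a11@(2,0):0 a12@(4,2):0 a13@(0,1):0 a14@(0,2):1 a15@(3,2):0 a16@(1,0):0
t=2: a0@(2,2):0 a1@(4,0):1 a2@(2,1):0 a3@(4,1):1 a4@(5,1):1 a5@(0,0):0 a6@(5,2):1 a7@(0,3):0 a8@(3,3):0 a9@(1,1):0 a10@(1,4):0 a11@(2,0):0 a12@(4,2):0 a13@(0,1):1 a14@(0,2):1 a15@(3,2):0 a16@(1,0):0
t=3: (unchanged — steady state)

0110.
00..0
000..
..00.
110..
.11..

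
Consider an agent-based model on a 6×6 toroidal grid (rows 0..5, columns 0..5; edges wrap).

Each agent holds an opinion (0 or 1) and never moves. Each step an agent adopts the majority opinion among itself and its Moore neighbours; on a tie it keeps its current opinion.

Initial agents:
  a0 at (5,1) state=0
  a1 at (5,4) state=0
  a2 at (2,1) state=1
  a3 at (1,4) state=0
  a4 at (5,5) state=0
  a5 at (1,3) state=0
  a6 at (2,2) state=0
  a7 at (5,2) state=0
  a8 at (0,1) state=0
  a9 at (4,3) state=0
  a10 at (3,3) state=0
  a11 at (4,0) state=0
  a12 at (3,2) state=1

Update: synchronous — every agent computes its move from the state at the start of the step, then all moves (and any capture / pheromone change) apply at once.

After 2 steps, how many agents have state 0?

13

t=1: a0@(5,1):0 a1@(5,4):0 a2@(2,1):1 a3@(1,4):0 a4@(5,5):0 a5@(1,3):0 a6@(2,2):0 a7@(5,2):0 a8@(0,1):0 a9@(4,3):0 a10@(3,3):0 a11@(4,0):0 a12@(3,2):0
t=2: a0@(5,1):0 a1@(5,4):0 a2@(2,1):0 a3@(1,4):0 a4@(5,5):0 a5@(1,3):0 a6@(2,2):0 a7@(5,2):0 a8@(0,1):0 a9@(4,3):0 a10@(3,3):0 a11@(4,0):0 a12@(3,2):0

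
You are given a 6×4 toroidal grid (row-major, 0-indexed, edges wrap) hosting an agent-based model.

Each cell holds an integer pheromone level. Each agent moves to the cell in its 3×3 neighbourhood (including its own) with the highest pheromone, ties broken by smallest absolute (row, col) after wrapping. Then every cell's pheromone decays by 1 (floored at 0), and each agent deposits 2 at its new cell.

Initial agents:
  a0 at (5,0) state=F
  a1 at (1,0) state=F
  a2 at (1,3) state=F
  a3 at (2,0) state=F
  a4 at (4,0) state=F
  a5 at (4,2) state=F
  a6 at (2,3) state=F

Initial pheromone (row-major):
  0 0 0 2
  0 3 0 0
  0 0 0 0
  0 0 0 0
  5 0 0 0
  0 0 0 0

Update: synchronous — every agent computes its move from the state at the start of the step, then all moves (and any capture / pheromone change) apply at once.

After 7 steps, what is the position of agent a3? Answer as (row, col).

t=1: a0@(4,0) a1@(1,1) a2@(0,3) a3@(1,1) a4@(4,0) a5@(3,1) a6@(1,0) | pheromone: 0 0 0 3 / 2 6 0 0 / 0 0 0 0 / 0 2 0 0 / 8 0 0 0 / 0 0 0 0
t=2: a0@(4,0) a1@(1,1) a2@(0,3) a3@(1,1) a4@(4,0) a5@(4,0) a6@(1,1) | pheromone: 0 0 0 4 / 1 11 0 0 / 0 0 0 0 / 0 1 0 0 / 13 0 0 0 / 0 0 0 0
t=3: a0@(4,0) a1@(1,1) a2@(0,3) a3@(1,1) a4@(4,0) a5@(4,0) a6@(1,1) | pheromone: 0 0 0 5 / 0 16 0 0 / 0 0 0 0 / 0 0 0 0 / 18 0 0 0 / 0 0 0 0
t=4: a0@(4,0) a1@(1,1) a2@(0,3) a3@(1,1) a4@(4,0) a5@(4,0) a6@(1,1) | pheromone: 0 0 0 6 / 0 21 0 0 / 0 0 0 0 / 0 0 0 0 / 23 0 0 0 / 0 0 0 0
t=5: a0@(4,0) a1@(1,1) a2@(0,3) a3@(1,1) a4@(4,0) a5@(4,0) a6@(1,1) | pheromone: 0 0 0 7 / 0 26 0 0 / 0 0 0 0 / 0 0 0 0 / 28 0 0 0 / 0 0 0 0
t=6: a0@(4,0) a1@(1,1) a2@(0,3) a3@(1,1) a4@(4,0) a5@(4,0) a6@(1,1) | pheromone: 0 0 0 8 / 0 31 0 0 / 0 0 0 0 / 0 0 0 0 / 33 0 0 0 / 0 0 0 0
t=7: a0@(4,0) a1@(1,1) a2@(0,3) a3@(1,1) a4@(4,0) a5@(4,0) a6@(1,1) | pheromone: 0 0 0 9 / 0 36 0 0 / 0 0 0 0 / 0 0 0 0 / 38 0 0 0 / 0 0 0 0

(1, 1)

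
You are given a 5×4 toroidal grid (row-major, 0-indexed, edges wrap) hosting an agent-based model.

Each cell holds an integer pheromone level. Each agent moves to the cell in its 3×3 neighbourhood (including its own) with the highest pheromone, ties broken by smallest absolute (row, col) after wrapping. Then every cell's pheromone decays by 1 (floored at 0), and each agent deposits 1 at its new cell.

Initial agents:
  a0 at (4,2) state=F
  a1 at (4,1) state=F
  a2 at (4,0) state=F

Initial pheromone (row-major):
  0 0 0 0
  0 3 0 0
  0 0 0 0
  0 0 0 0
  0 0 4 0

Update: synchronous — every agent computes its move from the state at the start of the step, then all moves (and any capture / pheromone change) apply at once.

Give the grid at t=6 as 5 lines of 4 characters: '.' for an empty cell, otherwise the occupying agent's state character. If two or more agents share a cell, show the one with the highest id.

t=1: a0@(4,2) a1@(4,2) a2@(0,0) | pheromone: 1 0 0 0 / 0 2 0 0 / 0 0 0 0 / 0 0 0 0 / 0 0 5 0
t=2: a0@(4,2) a1@(4,2) a2@(1,1) | pheromone: 0 0 0 0 / 0 2 0 0 / 0 0 0 0 / 0 0 0 0 / 0 0 6 0
t=3: a0@(4,2) a1@(4,2) a2@(1,1) | pheromone: 0 0 0 0 / 0 2 0 0 / 0 0 0 0 / 0 0 0 0 / 0 0 7 0
t=4: a0@(4,2) a1@(4,2) a2@(1,1) | pheromone: 0 0 0 0 / 0 2 0 0 / 0 0 0 0 / 0 0 0 0 / 0 0 8 0
t=5: a0@(4,2) a1@(4,2) a2@(1,1) | pheromone: 0 0 0 0 / 0 2 0 0 / 0 0 0 0 / 0 0 0 0 / 0 0 9 0
t=6: a0@(4,2) a1@(4,2) a2@(1,1) | pheromone: 0 0 0 0 / 0 2 0 0 / 0 0 0 0 / 0 0 0 0 / 0 0 10 0

....
.F..
....
....
..F.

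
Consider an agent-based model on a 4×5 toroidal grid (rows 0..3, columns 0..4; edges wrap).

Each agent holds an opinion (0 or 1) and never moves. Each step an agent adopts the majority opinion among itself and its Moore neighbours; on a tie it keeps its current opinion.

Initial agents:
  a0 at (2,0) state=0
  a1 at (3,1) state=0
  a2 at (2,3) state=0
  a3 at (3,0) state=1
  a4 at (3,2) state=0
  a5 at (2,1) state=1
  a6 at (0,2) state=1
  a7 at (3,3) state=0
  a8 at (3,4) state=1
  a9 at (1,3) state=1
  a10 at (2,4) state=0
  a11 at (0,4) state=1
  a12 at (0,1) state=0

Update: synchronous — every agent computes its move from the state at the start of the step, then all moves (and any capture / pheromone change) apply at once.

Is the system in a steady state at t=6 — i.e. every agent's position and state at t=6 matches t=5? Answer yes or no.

t=1: a0@(2,0):0 a1@(3,1):0 a2@(2,3):0 a3@(3,0):1 a4@(3,2):0 a5@(2,1):0 a6@(0,2):0 a7@(3,3):0 a8@(3,4):0 a9@(1,3):1 a10@(2,4):0 a11@(0,4):1 a12@(0,1):0
t=2: a0@(2,0):0 a1@(3,1):0 a2@(2,3):0 a3@(3,0):0 a4@(3,2):0 a5@(2,1):0 a6@(0,2):0 a7@(3,3):0 a8@(3,4):0 a9@(1,3):0 a10@(2,4):0 a11@(0,4):1 a12@(0,1):0
t=3: a0@(2,0):0 a1@(3,1):0 a2@(2,3):0 a3@(3,0):0 a4@(3,2):0 a5@(2,1):0 a6@(0,2):0 a7@(3,3):0 a8@(3,4):0 a9@(1,3):0 a10@(2,4):0 a11@(0,4):0 a12@(0,1):0
t=4: (unchanged — steady state)

yes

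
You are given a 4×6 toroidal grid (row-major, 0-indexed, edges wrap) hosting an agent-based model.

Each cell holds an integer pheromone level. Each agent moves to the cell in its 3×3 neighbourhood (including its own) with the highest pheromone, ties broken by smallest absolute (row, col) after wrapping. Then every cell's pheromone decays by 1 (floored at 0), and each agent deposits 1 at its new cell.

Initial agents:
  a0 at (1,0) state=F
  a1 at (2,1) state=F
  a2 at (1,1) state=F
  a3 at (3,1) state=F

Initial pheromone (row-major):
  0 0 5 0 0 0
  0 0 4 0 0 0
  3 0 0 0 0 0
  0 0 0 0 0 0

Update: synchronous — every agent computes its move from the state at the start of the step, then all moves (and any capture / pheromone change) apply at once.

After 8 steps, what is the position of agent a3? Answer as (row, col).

(0, 2)

t=1: a0@(2,0) a1@(1,2) a2@(0,2) a3@(0,2) | pheromone: 0 0 6 0 0 0 / 0 0 4 0 0 0 / 3 0 0 0 0 0 / 0 0 0 0 0 0
t=2: a0@(2,0) a1@(0,2) a2@(0,2) a3@(0,2) | pheromone: 0 0 8 0 0 0 / 0 0 3 0 0 0 / 3 0 0 0 0 0 / 0 0 0 0 0 0
t=3: a0@(2,0) a1@(0,2) a2@(0,2) a3@(0,2) | pheromone: 0 0 10 0 0 0 / 0 0 2 0 0 0 / 3 0 0 0 0 0 / 0 0 0 0 0 0
t=4: a0@(2,0) a1@(0,2) a2@(0,2) a3@(0,2) | pheromone: 0 0 12 0 0 0 / 0 0 1 0 0 0 / 3 0 0 0 0 0 / 0 0 0 0 0 0
t=5: a0@(2,0) a1@(0,2) a2@(0,2) a3@(0,2) | pheromone: 0 0 14 0 0 0 / 0 0 0 0 0 0 / 3 0 0 0 0 0 / 0 0 0 0 0 0
t=6: a0@(2,0) a1@(0,2) a2@(0,2) a3@(0,2) | pheromone: 0 0 16 0 0 0 / 0 0 0 0 0 0 / 3 0 0 0 0 0 / 0 0 0 0 0 0
t=7: a0@(2,0) a1@(0,2) a2@(0,2) a3@(0,2) | pheromone: 0 0 18 0 0 0 / 0 0 0 0 0 0 / 3 0 0 0 0 0 / 0 0 0 0 0 0
t=8: a0@(2,0) a1@(0,2) a2@(0,2) a3@(0,2) | pheromone: 0 0 20 0 0 0 / 0 0 0 0 0 0 / 3 0 0 0 0 0 / 0 0 0 0 0 0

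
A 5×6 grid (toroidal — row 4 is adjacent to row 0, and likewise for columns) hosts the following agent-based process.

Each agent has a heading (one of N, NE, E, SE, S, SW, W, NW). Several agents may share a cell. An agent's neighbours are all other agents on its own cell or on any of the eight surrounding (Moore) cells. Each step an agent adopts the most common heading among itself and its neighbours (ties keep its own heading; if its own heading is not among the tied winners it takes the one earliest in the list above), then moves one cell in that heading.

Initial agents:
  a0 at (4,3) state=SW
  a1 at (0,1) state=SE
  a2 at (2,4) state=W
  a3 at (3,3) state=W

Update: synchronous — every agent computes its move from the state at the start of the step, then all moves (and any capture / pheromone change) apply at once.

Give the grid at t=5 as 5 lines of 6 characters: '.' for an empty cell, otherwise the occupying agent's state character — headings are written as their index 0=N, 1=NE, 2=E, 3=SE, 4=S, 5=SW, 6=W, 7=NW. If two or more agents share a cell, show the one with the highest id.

3.....
......
....66
....6.
......

t=1: a0@(0,2):SW a1@(1,2):SE a2@(2,3):W a3@(3,2):W
t=2: a0@(1,1):SW a1@(2,3):SE a2@(2,2):W a3@(3,1):W
t=3: a0@(2,0):SW a1@(3,4):SE a2@(2,1):W a3@(3,0):W
t=4: a0@(2,5):W a1@(4,5):SE a2@(2,0):W a3@(3,5):W
t=5: a0@(2,4):W a1@(0,0):SE a2@(2,5):W a3@(3,4):W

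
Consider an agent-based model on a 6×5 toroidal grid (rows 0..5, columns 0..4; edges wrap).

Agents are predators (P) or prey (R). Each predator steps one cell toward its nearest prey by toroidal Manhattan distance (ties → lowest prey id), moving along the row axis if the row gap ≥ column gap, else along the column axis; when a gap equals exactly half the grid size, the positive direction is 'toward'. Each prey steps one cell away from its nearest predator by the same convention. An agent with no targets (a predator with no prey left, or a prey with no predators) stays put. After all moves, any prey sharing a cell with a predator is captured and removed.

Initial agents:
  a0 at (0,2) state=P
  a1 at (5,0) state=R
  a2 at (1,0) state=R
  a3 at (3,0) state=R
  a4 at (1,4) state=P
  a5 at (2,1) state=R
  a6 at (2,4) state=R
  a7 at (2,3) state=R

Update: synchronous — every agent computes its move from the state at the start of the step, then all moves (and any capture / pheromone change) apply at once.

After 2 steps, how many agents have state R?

6

t=1: a0@(0,1):P a1@(5,4):R a2@(1,1):R a3@(4,0):R a4@(1,0):P a5@(3,1):R a6@(3,4):R a7@(3,3):R
t=2: a0@(1,1):P a1@(5,3):R a2@(2,1):R a3@(3,0):R a4@(1,1):P a5@(2,1):R a6@(4,4):R a7@(4,3):R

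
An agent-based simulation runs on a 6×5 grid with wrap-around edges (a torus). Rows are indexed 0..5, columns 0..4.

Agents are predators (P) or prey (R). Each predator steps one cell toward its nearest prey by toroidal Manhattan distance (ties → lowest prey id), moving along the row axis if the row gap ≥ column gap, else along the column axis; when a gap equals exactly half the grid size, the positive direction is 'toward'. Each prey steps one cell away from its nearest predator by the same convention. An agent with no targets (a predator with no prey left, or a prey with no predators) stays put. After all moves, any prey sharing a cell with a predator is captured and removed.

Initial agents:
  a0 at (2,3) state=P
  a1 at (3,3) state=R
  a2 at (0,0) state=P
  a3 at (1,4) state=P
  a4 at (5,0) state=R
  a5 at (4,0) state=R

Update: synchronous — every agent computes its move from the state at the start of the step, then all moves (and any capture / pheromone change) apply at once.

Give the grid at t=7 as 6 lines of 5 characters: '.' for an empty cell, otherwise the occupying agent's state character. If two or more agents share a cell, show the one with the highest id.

.....
.....
.....
...P.
RR.R.
P....

t=1: a0@(3,3):P a1@(4,3):R a2@(5,0):P a3@(2,4):P a4@(4,0):R a5@(3,0):R
t=2: a0@(4,3):P a1@(5,3):R a2@(4,0):P a3@(3,4):P a4@(3,0):R a5@(3,1):R
t=3: a0@(5,3):P a1@(0,3):R a2@(3,0):P a3@(3,0):P a4@(2,0):R a5@(2,1):R
t=4: a0@(0,3):P a1@(1,3):R a2@(2,0):P a3@(2,0):P a4@(1,0):R a5@(1,1):R
t=5: a0@(1,3):P a1@(2,3):R a2@(1,0):P a3@(1,0):P a4@(0,0):R a5@(0,1):R
t=6: a0@(2,3):P a1@(3,3):R a2@(0,0):P a3@(0,0):P a4@(5,0):R a5@(5,1):R
t=7: a0@(3,3):P a1@(4,3):R a2@(5,0):P a3@(5,0):P a4@(4,0):R a5@(4,1):R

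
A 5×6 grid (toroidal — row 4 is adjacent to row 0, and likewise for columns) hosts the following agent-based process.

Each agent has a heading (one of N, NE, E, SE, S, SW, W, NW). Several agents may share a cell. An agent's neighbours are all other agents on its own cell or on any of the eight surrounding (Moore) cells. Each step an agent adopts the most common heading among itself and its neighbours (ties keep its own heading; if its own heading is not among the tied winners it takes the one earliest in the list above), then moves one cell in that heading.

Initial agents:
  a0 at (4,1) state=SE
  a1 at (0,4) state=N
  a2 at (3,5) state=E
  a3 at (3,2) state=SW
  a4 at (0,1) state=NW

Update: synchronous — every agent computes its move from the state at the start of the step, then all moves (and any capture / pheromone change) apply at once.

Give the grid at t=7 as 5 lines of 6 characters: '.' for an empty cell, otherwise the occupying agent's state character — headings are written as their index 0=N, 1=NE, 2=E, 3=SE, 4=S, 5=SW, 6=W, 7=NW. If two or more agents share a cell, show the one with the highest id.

t=1: a0@(0,2):SE a1@(4,4):N a2@(3,0):E a3@(4,1):SW a4@(4,0):NW
t=2: a0@(1,3):SE a1@(3,4):N a2@(3,1):E a3@(0,0):SW a4@(3,5):NW
t=3: a0@(2,4):SE a1@(2,4):N a2@(3,2):E a3@(1,5):SW a4@(2,4):NW
t=4: a0@(3,5):SE a1@(1,4):N a2@(3,3):E a3@(2,4):SW a4@(1,3):NW
t=5: a0@(4,0):SE a1@(0,4):N a2@(3,4):E a3@(3,3):SW a4@(0,2):NW
t=6: a0@(0,1):SE a1@(4,4):N a2@(3,5):E a3@(4,2):SW a4@(4,1):NW
t=7: a0@(1,2):SE a1@(3,4):N a2@(3,0):E a3@(0,1):SW a4@(3,0):NW

.5....
..3...
......
7...0.
......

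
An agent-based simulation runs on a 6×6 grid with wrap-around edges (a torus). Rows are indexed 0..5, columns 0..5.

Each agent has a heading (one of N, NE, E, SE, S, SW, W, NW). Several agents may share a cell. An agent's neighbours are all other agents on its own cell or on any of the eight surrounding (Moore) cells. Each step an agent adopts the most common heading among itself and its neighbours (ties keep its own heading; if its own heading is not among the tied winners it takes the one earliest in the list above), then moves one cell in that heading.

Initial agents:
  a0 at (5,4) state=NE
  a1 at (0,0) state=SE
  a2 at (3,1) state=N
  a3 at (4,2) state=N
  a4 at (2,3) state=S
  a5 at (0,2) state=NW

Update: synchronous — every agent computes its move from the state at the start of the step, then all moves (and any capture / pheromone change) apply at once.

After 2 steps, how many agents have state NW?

1

t=1: a0@(4,5):NE a1@(1,1):SE a2@(2,1):N a3@(3,2):N a4@(3,3):S a5@(5,1):NW
t=2: a0@(3,0):NE a1@(2,2):SE a2@(1,1):N a3@(2,2):N a4@(4,3):S a5@(4,0):NW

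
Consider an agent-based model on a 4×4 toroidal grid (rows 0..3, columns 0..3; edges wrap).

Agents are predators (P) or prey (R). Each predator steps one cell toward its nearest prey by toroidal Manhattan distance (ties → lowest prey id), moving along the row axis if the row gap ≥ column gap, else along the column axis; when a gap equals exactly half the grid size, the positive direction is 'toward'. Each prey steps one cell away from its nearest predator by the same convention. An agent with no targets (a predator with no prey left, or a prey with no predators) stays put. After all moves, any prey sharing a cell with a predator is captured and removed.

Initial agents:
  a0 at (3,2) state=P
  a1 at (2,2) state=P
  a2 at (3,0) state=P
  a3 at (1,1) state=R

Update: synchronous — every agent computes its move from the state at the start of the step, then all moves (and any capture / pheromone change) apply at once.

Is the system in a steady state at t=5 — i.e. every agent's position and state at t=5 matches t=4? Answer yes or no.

t=1: a0@(0,2):P a1@(1,2):P a2@(0,0):P a3@(0,1):R
t=2: a0@(0,1):P a1@(0,2):P a2@(0,1):P a3@(0,0):R
t=3: a0@(0,0):P a1@(0,3):P a2@(0,0):P
t=4: (unchanged — steady state)

yes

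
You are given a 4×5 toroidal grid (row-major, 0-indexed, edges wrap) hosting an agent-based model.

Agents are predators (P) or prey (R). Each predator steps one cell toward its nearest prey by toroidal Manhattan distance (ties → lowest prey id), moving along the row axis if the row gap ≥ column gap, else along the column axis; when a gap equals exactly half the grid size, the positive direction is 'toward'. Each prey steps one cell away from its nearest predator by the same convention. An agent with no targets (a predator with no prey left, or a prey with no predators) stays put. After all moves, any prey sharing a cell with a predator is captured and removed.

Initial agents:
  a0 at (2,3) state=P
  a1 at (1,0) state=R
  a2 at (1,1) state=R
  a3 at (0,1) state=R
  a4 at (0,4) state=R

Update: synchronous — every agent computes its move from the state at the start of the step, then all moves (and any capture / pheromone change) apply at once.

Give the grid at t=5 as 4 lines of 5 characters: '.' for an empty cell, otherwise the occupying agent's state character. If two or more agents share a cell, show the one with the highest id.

..R..
.....
..R.P
R...R

t=1: a0@(2,4):P a1@(1,1):R a2@(1,0):R a3@(3,1):R a4@(3,4):R
t=2: a0@(3,4):P a1@(1,2):R a2@(0,0):R a3@(3,2):R a4@(0,4):R
t=3: a0@(0,4):P a1@(0,2):R a2@(1,0):R a3@(3,1):R a4@(1,4):R
t=4: a0@(1,4):P a1@(0,1):R a2@(2,0):R a3@(3,2):R a4@(2,4):R
t=5: a0@(2,4):P a1@(0,2):R a2@(3,0):R a3@(2,2):R a4@(3,4):R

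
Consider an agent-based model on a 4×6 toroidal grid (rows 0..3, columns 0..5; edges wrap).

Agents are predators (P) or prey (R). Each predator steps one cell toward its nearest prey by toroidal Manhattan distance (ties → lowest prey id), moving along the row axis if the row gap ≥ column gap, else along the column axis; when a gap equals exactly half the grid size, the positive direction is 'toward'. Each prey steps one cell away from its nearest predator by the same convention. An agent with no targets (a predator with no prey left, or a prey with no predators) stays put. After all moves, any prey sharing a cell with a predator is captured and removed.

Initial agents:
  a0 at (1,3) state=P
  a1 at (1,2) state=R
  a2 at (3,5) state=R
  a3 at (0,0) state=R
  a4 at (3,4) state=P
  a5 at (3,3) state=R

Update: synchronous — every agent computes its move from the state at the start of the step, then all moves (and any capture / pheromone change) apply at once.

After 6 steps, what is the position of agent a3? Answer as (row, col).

(3, 5)

t=1: a0@(1,2):P a1@(1,1):R a2@(3,0):R a3@(0,1):R a4@(3,5):P a5@(3,2):R
t=2: a0@(1,1):P a1@(1,0):R a2@(3,1):R a3@(3,1):R a4@(3,0):P a5@(2,2):R
t=3: a0@(1,0):P a1@(1,5):R a2@(3,2):R a3@(3,2):R a4@(3,1):P a5@(3,2):R
t=4: a0@(1,5):P a1@(1,4):R a2@(3,3):R a3@(3,3):R a4@(3,2):P a5@(3,3):R
t=5: a0@(1,4):P a1@(1,3):R a2@(3,4):R a3@(3,4):R a4@(3,3):P a5@(3,4):R
t=6: a0@(1,3):P a1@(1,2):R a2@(3,5):R a3@(3,5):R a4@(3,4):P a5@(3,5):R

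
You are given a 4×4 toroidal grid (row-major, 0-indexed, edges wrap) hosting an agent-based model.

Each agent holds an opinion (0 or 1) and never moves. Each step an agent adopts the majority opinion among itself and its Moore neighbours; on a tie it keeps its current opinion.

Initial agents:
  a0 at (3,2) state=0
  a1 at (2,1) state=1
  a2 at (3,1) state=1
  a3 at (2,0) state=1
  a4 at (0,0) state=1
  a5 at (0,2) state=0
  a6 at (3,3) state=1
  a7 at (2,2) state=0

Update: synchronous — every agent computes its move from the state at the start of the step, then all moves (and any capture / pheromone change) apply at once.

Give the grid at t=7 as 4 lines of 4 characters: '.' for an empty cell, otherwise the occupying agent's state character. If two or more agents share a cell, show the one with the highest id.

t=1: a0@(3,2):0 a1@(2,1):1 a2@(3,1):1 a3@(2,0):1 a4@(0,0):1 a5@(0,2):0 a6@(3,3):1 a7@(2,2):1
t=2: a0@(3,2):1 a1@(2,1):1 a2@(3,1):1 a3@(2,0):1 a4@(0,0):1 a5@(0,2):0 a6@(3,3):1 a7@(2,2):1
t=3: a0@(3,2):1 a1@(2,1):1 a2@(3,1):1 a3@(2,0):1 a4@(0,0):1 a5@(0,2):1 a6@(3,3):1 a7@(2,2):1
t=4: (unchanged — steady state)

1.1.
....
111.
.111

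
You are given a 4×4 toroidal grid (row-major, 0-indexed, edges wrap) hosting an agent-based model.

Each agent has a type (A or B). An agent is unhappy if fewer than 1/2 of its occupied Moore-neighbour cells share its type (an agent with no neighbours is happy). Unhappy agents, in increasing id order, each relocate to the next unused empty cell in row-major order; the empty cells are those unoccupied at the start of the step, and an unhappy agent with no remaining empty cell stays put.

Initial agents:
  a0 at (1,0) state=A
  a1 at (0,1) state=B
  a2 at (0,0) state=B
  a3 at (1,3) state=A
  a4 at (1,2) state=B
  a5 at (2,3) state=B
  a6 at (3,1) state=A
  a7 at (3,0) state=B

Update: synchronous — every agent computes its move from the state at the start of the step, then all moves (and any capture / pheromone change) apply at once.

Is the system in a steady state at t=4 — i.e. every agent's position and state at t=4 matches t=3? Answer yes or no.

t=1: a0@(0,2):A a1@(0,1):B a2@(0,3):B a3@(1,1):A a4@(1,2):B a5@(2,3):B a6@(2,0):A a7@(3,0):B
t=2: a0@(0,0):A a1@(0,1):B a2@(0,3):B a3@(1,1):A a4@(1,2):B a5@(2,3):B a6@(1,0):A a7@(3,0):B
t=3: a0@(0,2):A a1@(1,3):B a2@(0,3):B a3@(1,1):A a4@(1,2):B a5@(2,3):B a6@(2,0):A a7@(3,0):B
t=4: a0@(0,0):A a1@(1,3):B a2@(0,3):B a3@(1,1):A a4@(1,2):B a5@(2,3):B a6@(0,1):A a7@(3,0):B

no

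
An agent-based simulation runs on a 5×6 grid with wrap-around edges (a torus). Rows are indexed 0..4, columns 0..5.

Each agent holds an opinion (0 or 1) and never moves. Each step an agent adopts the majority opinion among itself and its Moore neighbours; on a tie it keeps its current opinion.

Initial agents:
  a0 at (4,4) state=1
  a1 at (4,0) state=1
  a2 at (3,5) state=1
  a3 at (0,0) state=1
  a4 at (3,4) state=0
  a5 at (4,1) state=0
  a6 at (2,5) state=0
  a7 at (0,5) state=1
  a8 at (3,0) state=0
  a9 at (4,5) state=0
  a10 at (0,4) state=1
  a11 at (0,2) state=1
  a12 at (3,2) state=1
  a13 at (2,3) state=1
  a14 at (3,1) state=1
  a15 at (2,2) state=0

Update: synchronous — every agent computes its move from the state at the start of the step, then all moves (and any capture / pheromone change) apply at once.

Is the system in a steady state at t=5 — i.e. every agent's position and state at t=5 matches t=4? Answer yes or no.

no

t=1: a0@(4,4):1 a1@(4,0):1 a2@(3,5):0 a3@(0,0):1 a4@(3,4):0 a5@(4,1):1 a6@(2,5):0 a7@(0,5):1 a8@(3,0):0 a9@(4,5):1 a10@(0,4):1 a11@(0,2):1 a12@(3,2):1 a13@(2,3):1 a14@(3,1):1 a15@(2,2):1
t=2: a0@(4,4):1 a1@(4,0):1 a2@(3,5):0 a3@(0,0):1 a4@(3,4):0 a5@(4,1):1 a6@(2,5):0 a7@(0,5):1 a8@(3,0):1 a9@(4,5):1 a10@(0,4):1 a11@(0,2):1 a12@(3,2):1 a13@(2,3):1 a14@(3,1):1 a15@(2,2):1
t=3: a0@(4,4):1 a1@(4,0):1 a2@(3,5):1 a3@(0,0):1 a4@(3,4):0 a5@(4,1):1 a6@(2,5):0 a7@(0,5):1 a8@(3,0):1 a9@(4,5):1 a10@(0,4):1 a11@(0,2):1 a12@(3,2):1 a13@(2,3):1 a14@(3,1):1 a15@(2,2):1
t=4: a0@(4,4):1 a1@(4,0):1 a2@(3,5):1 a3@(0,0):1 a4@(3,4):1 a5@(4,1):1 a6@(2,5):0 a7@(0,5):1 a8@(3,0):1 a9@(4,5):1 a10@(0,4):1 a11@(0,2):1 a12@(3,2):1 a13@(2,3):1 a14@(3,1):1 a15@(2,2):1
t=5: a0@(4,4):1 a1@(4,0):1 a2@(3,5):1 a3@(0,0):1 a4@(3,4):1 a5@(4,1):1 a6@(2,5):1 a7@(0,5):1 a8@(3,0):1 a9@(4,5):1 a10@(0,4):1 a11@(0,2):1 a12@(3,2):1 a13@(2,3):1 a14@(3,1):1 a15@(2,2):1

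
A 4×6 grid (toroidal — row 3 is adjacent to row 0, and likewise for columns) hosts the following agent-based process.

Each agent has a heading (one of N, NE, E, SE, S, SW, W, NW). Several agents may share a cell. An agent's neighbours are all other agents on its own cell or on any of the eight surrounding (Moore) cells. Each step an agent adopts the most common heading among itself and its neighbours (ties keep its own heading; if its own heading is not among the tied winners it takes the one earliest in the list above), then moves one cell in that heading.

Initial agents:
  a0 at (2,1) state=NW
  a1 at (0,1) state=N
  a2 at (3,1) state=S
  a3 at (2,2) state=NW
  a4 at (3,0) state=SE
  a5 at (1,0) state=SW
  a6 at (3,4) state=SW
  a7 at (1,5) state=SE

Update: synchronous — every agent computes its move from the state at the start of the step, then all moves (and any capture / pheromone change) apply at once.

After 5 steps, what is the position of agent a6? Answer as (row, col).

(0, 5)

t=1: a0@(1,0):NW a1@(3,1):N a2@(2,0):NW a3@(1,1):NW a4@(0,1):SE a5@(2,5):SW a6@(0,3):SW a7@(2,0):SE
t=2: a0@(0,5):NW a1@(0,2):SE a2@(1,5):NW a3@(0,0):NW a4@(3,0):NW a5@(1,4):NW a6@(1,2):SW a7@(1,5):NW
t=3: a0@(3,4):NW a1@(1,3):SE a2@(0,4):NW a3@(3,5):NW a4@(2,5):NW a5@(0,3):NW a6@(2,1):SW a7@(0,4):NW
t=4: a0@(2,3):NW a1@(0,2):NW a2@(3,3):NW a3@(2,4):NW a4@(1,4):NW a5@(3,2):NW a6@(3,0):SW a7@(3,3):NW
t=5: a0@(1,2):NW a1@(3,1):NW a2@(2,2):NW a3@(1,3):NW a4@(0,3):NW a5@(2,1):NW a6@(0,5):SW a7@(2,2):NW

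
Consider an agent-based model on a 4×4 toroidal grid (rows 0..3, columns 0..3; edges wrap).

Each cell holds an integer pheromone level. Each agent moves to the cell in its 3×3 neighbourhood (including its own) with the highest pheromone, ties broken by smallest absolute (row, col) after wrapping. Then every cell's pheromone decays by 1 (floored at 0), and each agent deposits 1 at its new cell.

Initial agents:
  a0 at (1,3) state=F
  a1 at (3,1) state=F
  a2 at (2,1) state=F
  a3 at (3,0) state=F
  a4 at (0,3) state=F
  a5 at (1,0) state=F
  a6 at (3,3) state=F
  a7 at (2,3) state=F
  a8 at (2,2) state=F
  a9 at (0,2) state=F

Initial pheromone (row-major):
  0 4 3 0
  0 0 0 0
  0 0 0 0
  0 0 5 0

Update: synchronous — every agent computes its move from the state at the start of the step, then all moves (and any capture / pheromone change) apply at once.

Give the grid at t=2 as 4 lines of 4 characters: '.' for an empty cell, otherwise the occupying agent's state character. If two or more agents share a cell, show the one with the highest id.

t=1: a0@(0,2) a1@(3,2) a2@(3,2) a3@(0,1) a4@(3,2) a5@(0,1) a6@(3,2) a7@(3,2) a8@(3,2) a9@(3,2) | pheromone: 0 5 3 0 / 0 0 0 0 / 0 0 0 0 / 0 0 11 0
t=2: a0@(3,2) a1@(3,2) a2@(3,2) a3@(3,2) a4@(3,2) a5@(3,2) a6@(3,2) a7@(3,2) a8@(3,2) a9@(3,2) | pheromone: 0 4 2 0 / 0 0 0 0 / 0 0 0 0 / 0 0 20 0

....
....
....
..F.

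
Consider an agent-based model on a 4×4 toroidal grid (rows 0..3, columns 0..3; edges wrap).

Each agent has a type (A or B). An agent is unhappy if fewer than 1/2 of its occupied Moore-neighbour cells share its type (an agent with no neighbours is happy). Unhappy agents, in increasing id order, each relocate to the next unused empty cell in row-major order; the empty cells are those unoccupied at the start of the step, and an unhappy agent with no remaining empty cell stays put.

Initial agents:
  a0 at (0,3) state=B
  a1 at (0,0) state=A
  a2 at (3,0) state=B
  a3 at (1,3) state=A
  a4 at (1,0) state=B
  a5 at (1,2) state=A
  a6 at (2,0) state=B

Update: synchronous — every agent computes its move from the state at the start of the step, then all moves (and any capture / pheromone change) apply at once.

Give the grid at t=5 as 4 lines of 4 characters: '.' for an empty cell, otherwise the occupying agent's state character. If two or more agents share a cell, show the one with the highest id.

t=1: a0@(0,1):B a1@(0,2):A a2@(3,0):B a3@(1,1):A a4@(1,0):B a5@(1,2):A a6@(2,0):B
t=2: a0@(0,0):B a1@(0,2):A a2@(3,0):B a3@(0,3):A a4@(1,0):B a5@(1,2):A a6@(2,0):B
t=3: a0@(0,0):B a1@(0,2):A a2@(3,0):B a3@(0,1):A a4@(1,0):B a5@(1,2):A a6@(2,0):B
t=4: a0@(0,0):B a1@(0,2):A a2@(3,0):B a3@(0,3):A a4@(1,0):B a5@(1,2):A a6@(2,0):B
t=5: a0@(0,0):B a1@(0,2):A a2@(3,0):B a3@(0,1):A a4@(1,0):B a5@(1,2):A a6@(2,0):B

BAA.
B.A.
B...
B...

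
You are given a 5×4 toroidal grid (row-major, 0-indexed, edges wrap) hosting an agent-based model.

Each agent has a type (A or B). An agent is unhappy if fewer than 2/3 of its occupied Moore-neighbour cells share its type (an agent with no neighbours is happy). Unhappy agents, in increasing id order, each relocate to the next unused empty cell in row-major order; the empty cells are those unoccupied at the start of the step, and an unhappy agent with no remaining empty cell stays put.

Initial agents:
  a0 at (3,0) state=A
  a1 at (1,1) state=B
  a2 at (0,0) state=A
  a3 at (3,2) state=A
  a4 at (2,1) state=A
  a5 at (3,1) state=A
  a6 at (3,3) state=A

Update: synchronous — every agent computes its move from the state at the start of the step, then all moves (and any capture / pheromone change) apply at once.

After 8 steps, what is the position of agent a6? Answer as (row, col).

(3, 3)

t=1: a0@(3,0):A a1@(0,1):B a2@(0,2):A a3@(3,2):A a4@(2,1):A a5@(3,1):A a6@(3,3):A
t=2: a0@(3,0):A a1@(0,0):B a2@(0,3):A a3@(3,2):A a4@(2,1):A a5@(3,1):A a6@(3,3):A
t=3: a0@(3,0):A a1@(0,1):B a2@(0,2):A a3@(3,2):A a4@(2,1):A a5@(3,1):A a6@(3,3):A
t=4: a0@(3,0):A a1@(0,0):B a2@(0,3):A a3@(3,2):A a4@(2,1):A a5@(3,1):A a6@(3,3):A
t=5: a0@(3,0):A a1@(0,1):B a2@(0,2):A a3@(3,2):A a4@(2,1):A a5@(3,1):A a6@(3,3):A
t=6: a0@(3,0):A a1@(0,0):B a2@(0,3):A a3@(3,2):A a4@(2,1):A a5@(3,1):A a6@(3,3):A
t=7: a0@(3,0):A a1@(0,1):B a2@(0,2):A a3@(3,2):A a4@(2,1):A a5@(3,1):A a6@(3,3):A
t=8: a0@(3,0):A a1@(0,0):B a2@(0,3):A a3@(3,2):A a4@(2,1):A a5@(3,1):A a6@(3,3):A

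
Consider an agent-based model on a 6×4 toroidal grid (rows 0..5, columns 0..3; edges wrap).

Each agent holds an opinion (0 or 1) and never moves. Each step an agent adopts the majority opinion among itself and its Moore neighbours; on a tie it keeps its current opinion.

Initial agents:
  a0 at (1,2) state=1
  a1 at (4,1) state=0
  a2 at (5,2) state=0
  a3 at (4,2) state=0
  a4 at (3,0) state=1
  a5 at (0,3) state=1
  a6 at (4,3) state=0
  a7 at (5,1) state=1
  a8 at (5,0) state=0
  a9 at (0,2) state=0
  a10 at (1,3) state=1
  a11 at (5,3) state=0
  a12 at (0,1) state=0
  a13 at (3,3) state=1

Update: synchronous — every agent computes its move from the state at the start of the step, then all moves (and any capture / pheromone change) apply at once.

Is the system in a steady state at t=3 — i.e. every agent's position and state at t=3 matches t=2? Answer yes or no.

t=1: a0@(1,2):1 a1@(4,1):0 a2@(5,2):0 a3@(4,2):0 a4@(3,0):1 a5@(0,3):0 a6@(4,3):0 a7@(5,1):0 a8@(5,0):0 a9@(0,2):0 a10@(1,3):1 a11@(5,3):0 a12@(0,1):0 a13@(3,3):1
t=2: a0@(1,2):0 a1@(4,1):0 a2@(5,2):0 a3@(4,2):0 a4@(3,0):1 a5@(0,3):0 a6@(4,3):0 a7@(5,1):0 a8@(5,0):0 a9@(0,2):0 a10@(1,3):1 a11@(5,3):0 a12@(0,1):0 a13@(3,3):1
t=3: a0@(1,2):0 a1@(4,1):0 a2@(5,2):0 a3@(4,2):0 a4@(3,0):1 a5@(0,3):0 a6@(4,3):0 a7@(5,1):0 a8@(5,0):0 a9@(0,2):0 a10@(1,3):0 a11@(5,3):0 a12@(0,1):0 a13@(3,3):1

no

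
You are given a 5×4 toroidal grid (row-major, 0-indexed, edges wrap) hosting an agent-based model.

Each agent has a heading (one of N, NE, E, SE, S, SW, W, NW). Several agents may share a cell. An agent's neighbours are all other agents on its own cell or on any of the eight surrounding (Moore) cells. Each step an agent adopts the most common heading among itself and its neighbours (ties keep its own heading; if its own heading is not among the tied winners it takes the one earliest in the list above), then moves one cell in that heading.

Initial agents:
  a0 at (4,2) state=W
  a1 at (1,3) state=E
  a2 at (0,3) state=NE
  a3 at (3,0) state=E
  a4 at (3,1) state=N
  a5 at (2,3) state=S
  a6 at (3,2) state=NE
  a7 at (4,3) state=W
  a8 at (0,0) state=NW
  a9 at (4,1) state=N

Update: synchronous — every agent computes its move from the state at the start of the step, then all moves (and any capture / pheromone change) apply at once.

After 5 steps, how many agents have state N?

10

t=1: a0@(4,1):W a1@(1,0):E a2@(0,2):W a3@(2,0):N a4@(2,1):N a5@(2,0):E a6@(2,2):N a7@(4,2):W a8@(4,3):NW a9@(3,1):N
t=2: a0@(4,0):W a1@(1,1):E a2@(0,1):W a3@(1,0):N a4@(1,1):N a5@(1,0):N a6@(1,2):N a7@(4,1):W a8@(4,2):W a9@(2,1):N
t=3: a0@(4,3):W a1@(0,1):N a2@(0,0):W a3@(0,0):N a4@(0,1):N a5@(0,0):N a6@(0,2):N a7@(4,0):W a8@(4,1):W a9@(1,1):N
t=4: a0@(4,2):W a1@(4,1):N a2@(4,0):N a3@(4,0):N a4@(4,1):N a5@(4,0):N a6@(4,2):N a7@(4,3):W a8@(3,1):N a9@(0,1):N
t=5: a0@(3,2):N a1@(3,1):N a2@(3,0):N a3@(3,0):N a4@(3,1):N a5@(3,0):N a6@(3,2):N a7@(3,3):N a8@(2,1):N a9@(4,1):N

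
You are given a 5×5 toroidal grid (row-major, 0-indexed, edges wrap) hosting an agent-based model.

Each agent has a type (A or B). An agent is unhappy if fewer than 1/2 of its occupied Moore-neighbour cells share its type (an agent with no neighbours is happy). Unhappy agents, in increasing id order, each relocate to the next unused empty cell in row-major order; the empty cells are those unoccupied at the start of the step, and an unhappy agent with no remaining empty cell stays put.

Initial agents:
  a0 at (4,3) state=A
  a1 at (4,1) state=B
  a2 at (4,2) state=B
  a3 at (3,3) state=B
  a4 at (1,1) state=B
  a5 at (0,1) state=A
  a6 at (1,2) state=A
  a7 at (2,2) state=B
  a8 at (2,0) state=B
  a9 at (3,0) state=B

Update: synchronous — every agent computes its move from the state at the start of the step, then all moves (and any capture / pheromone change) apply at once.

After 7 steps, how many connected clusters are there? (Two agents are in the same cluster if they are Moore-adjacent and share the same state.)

2

t=1: a0@(0,0):A a1@(4,1):B a2@(4,2):B a3@(3,3):B a4@(1,1):B a5@(0,2):A a6@(0,3):A a7@(2,2):B a8@(2,0):B a9@(3,0):B
t=2: a0@(0,1):A a1@(4,1):B a2@(4,2):B a3@(3,3):B a4@(1,1):B a5@(0,4):A a6@(0,3):A a7@(2,2):B a8@(2,0):B a9@(3,0):B
t=3: a0@(0,0):A a1@(4,1):B a2@(4,2):B a3@(3,3):B a4@(1,1):B a5@(0,4):A a6@(0,3):A a7@(2,2):B a8@(2,0):B a9@(3,0):B
t=4: a0@(0,1):A a1@(4,1):B a2@(4,2):B a3@(3,3):B a4@(1,1):B a5@(0,4):A a6@(0,3):A a7@(2,2):B a8@(2,0):B a9@(3,0):B
t=5: a0@(0,0):A a1@(4,1):B a2@(4,2):B a3@(3,3):B a4@(1,1):B a5@(0,4):A a6@(0,3):A a7@(2,2):B a8@(2,0):B a9@(3,0):B
t=6: a0@(0,1):A a1@(4,1):B a2@(4,2):B a3@(3,3):B a4@(1,1):B a5@(0,4):A a6@(0,3):A a7@(2,2):B a8@(2,0):B a9@(3,0):B
t=7: a0@(0,0):A a1@(4,1):B a2@(4,2):B a3@(3,3):B a4@(1,1):B a5@(0,4):A a6@(0,3):A a7@(2,2):B a8@(2,0):B a9@(3,0):B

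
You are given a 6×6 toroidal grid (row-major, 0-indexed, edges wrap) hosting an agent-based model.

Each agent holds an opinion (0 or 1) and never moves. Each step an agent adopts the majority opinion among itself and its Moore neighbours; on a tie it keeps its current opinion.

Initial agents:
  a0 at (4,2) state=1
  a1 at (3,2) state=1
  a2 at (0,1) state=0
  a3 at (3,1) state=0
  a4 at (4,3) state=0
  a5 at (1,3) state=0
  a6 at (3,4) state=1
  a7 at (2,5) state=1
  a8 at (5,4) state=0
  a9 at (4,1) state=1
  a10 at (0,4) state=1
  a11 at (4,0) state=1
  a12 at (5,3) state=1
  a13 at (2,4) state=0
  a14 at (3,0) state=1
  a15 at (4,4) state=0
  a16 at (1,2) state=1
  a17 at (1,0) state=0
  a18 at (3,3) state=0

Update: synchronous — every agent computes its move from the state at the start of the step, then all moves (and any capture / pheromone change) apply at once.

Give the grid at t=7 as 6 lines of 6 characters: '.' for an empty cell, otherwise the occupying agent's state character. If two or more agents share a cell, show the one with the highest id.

t=1: a0@(4,2):1 a1@(3,2):1 a2@(0,1):0 a3@(3,1):1 a4@(4,3):0 a5@(1,3):0 a6@(3,4):0 a7@(2,5):1 a8@(5,4):0 a9@(4,1):1 a10@(0,4):1 a11@(4,0):1 a12@(5,3):1 a13@(2,4):0 a14@(3,0):1 a15@(4,4):0 a16@(1,2):0 a17@(1,0):0 a18@(3,3):0
t=2: a0@(4,2):1 a1@(3,2):1 a2@(0,1):0 a3@(3,1):1 a4@(4,3):0 a5@(1,3):0 a6@(3,4):0 a7@(2,5):0 a8@(5,4):0 a9@(4,1):1 a10@(0,4):1 a11@(4,0):1 a12@(5,3):1 a13@(2,4):0 a14@(3,0):1 a15@(4,4):0 a16@(1,2):0 a17@(1,0):0 a18@(3,3):0
t=3: (unchanged — steady state)

.0..1.
0.00..
....00
11100.
11100.
...10.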